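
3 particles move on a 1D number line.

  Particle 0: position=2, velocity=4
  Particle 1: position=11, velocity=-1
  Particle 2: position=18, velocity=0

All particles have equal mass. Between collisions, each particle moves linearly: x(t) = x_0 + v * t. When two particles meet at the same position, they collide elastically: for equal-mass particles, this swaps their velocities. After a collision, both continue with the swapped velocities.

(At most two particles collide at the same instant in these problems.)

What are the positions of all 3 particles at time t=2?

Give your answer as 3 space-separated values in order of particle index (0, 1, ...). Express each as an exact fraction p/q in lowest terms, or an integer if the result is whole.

Collision at t=9/5: particles 0 and 1 swap velocities; positions: p0=46/5 p1=46/5 p2=18; velocities now: v0=-1 v1=4 v2=0
Advance to t=2 (no further collisions before then); velocities: v0=-1 v1=4 v2=0; positions = 9 10 18

Answer: 9 10 18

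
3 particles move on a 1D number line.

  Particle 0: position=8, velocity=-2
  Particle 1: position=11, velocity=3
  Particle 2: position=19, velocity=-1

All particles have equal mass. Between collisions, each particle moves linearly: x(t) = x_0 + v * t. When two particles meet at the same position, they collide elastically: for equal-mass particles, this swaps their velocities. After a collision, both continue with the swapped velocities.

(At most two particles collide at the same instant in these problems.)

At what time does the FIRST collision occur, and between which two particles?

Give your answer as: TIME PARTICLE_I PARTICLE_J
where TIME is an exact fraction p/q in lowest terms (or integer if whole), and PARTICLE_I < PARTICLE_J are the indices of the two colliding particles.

Pair (0,1): pos 8,11 vel -2,3 -> not approaching (rel speed -5 <= 0)
Pair (1,2): pos 11,19 vel 3,-1 -> gap=8, closing at 4/unit, collide at t=2
Earliest collision: t=2 between 1 and 2

Answer: 2 1 2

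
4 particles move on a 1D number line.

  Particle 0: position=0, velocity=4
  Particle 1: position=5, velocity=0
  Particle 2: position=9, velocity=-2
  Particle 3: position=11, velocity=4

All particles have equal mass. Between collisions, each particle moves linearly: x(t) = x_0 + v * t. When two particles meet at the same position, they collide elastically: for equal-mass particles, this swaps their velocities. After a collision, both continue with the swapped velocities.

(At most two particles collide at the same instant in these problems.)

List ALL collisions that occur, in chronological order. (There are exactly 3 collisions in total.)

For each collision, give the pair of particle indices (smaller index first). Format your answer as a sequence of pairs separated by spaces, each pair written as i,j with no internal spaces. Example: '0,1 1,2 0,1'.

Answer: 0,1 1,2 0,1

Derivation:
Collision at t=5/4: particles 0 and 1 swap velocities; positions: p0=5 p1=5 p2=13/2 p3=16; velocities now: v0=0 v1=4 v2=-2 v3=4
Collision at t=3/2: particles 1 and 2 swap velocities; positions: p0=5 p1=6 p2=6 p3=17; velocities now: v0=0 v1=-2 v2=4 v3=4
Collision at t=2: particles 0 and 1 swap velocities; positions: p0=5 p1=5 p2=8 p3=19; velocities now: v0=-2 v1=0 v2=4 v3=4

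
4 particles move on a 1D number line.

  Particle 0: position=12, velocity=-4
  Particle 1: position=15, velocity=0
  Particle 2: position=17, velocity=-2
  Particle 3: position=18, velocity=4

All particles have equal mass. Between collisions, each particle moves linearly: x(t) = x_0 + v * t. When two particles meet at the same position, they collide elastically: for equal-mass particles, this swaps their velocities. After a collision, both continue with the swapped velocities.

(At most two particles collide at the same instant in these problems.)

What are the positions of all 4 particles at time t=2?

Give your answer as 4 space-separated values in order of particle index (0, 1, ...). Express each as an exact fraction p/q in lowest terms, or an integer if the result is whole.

Collision at t=1: particles 1 and 2 swap velocities; positions: p0=8 p1=15 p2=15 p3=22; velocities now: v0=-4 v1=-2 v2=0 v3=4
Advance to t=2 (no further collisions before then); velocities: v0=-4 v1=-2 v2=0 v3=4; positions = 4 13 15 26

Answer: 4 13 15 26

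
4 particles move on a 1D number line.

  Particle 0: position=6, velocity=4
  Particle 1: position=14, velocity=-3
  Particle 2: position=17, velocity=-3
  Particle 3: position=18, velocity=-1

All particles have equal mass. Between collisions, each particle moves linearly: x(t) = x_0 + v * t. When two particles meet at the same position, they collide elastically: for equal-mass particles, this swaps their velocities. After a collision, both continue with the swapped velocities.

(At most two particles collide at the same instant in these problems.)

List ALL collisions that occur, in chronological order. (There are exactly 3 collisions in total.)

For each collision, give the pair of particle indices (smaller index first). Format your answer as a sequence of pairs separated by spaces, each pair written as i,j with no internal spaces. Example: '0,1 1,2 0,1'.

Collision at t=8/7: particles 0 and 1 swap velocities; positions: p0=74/7 p1=74/7 p2=95/7 p3=118/7; velocities now: v0=-3 v1=4 v2=-3 v3=-1
Collision at t=11/7: particles 1 and 2 swap velocities; positions: p0=65/7 p1=86/7 p2=86/7 p3=115/7; velocities now: v0=-3 v1=-3 v2=4 v3=-1
Collision at t=12/5: particles 2 and 3 swap velocities; positions: p0=34/5 p1=49/5 p2=78/5 p3=78/5; velocities now: v0=-3 v1=-3 v2=-1 v3=4

Answer: 0,1 1,2 2,3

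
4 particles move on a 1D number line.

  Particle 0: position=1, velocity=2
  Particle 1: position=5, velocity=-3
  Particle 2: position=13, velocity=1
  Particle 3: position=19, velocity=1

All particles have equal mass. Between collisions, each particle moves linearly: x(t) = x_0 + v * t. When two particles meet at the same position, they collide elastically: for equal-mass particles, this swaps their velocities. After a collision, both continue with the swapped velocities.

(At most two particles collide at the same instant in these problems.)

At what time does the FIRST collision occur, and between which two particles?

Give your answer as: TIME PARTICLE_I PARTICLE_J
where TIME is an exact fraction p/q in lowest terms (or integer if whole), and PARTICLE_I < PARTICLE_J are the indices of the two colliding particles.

Answer: 4/5 0 1

Derivation:
Pair (0,1): pos 1,5 vel 2,-3 -> gap=4, closing at 5/unit, collide at t=4/5
Pair (1,2): pos 5,13 vel -3,1 -> not approaching (rel speed -4 <= 0)
Pair (2,3): pos 13,19 vel 1,1 -> not approaching (rel speed 0 <= 0)
Earliest collision: t=4/5 between 0 and 1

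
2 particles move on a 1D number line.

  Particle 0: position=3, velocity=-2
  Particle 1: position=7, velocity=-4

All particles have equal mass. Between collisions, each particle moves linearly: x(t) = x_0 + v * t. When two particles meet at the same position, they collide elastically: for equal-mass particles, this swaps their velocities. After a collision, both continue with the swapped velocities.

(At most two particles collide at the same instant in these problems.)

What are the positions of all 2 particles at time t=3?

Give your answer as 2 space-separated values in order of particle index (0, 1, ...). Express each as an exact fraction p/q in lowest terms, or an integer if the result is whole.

Collision at t=2: particles 0 and 1 swap velocities; positions: p0=-1 p1=-1; velocities now: v0=-4 v1=-2
Advance to t=3 (no further collisions before then); velocities: v0=-4 v1=-2; positions = -5 -3

Answer: -5 -3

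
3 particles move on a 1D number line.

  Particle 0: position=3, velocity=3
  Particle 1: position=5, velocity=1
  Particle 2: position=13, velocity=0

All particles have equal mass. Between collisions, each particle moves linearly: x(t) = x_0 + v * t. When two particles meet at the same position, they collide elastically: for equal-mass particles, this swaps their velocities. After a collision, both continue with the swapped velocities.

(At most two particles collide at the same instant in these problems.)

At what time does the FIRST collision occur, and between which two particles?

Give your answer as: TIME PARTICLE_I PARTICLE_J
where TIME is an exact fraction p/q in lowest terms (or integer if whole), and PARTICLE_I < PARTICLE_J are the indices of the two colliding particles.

Answer: 1 0 1

Derivation:
Pair (0,1): pos 3,5 vel 3,1 -> gap=2, closing at 2/unit, collide at t=1
Pair (1,2): pos 5,13 vel 1,0 -> gap=8, closing at 1/unit, collide at t=8
Earliest collision: t=1 between 0 and 1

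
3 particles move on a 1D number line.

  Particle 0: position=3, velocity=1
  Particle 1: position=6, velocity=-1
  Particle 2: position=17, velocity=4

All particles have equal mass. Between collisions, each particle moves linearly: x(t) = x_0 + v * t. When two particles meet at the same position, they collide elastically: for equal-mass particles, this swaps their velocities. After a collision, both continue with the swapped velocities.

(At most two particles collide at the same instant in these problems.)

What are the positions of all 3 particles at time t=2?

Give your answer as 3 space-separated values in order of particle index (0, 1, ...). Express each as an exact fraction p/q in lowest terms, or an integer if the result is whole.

Answer: 4 5 25

Derivation:
Collision at t=3/2: particles 0 and 1 swap velocities; positions: p0=9/2 p1=9/2 p2=23; velocities now: v0=-1 v1=1 v2=4
Advance to t=2 (no further collisions before then); velocities: v0=-1 v1=1 v2=4; positions = 4 5 25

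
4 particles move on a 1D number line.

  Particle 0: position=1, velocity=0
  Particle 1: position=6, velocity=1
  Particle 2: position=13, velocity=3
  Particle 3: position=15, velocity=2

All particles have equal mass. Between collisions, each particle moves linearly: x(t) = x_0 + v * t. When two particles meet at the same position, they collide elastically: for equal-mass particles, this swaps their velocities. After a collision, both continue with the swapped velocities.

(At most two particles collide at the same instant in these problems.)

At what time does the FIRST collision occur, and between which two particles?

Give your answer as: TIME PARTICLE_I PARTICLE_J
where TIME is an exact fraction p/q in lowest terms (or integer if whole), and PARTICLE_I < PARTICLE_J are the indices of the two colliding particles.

Pair (0,1): pos 1,6 vel 0,1 -> not approaching (rel speed -1 <= 0)
Pair (1,2): pos 6,13 vel 1,3 -> not approaching (rel speed -2 <= 0)
Pair (2,3): pos 13,15 vel 3,2 -> gap=2, closing at 1/unit, collide at t=2
Earliest collision: t=2 between 2 and 3

Answer: 2 2 3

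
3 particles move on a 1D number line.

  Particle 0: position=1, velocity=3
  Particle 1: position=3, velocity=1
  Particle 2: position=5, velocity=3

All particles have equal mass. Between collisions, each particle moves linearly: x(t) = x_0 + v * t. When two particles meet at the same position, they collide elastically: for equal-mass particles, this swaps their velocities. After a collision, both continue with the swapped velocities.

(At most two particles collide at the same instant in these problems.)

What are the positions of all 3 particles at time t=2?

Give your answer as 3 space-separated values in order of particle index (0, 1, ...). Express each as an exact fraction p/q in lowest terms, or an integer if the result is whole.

Answer: 5 7 11

Derivation:
Collision at t=1: particles 0 and 1 swap velocities; positions: p0=4 p1=4 p2=8; velocities now: v0=1 v1=3 v2=3
Advance to t=2 (no further collisions before then); velocities: v0=1 v1=3 v2=3; positions = 5 7 11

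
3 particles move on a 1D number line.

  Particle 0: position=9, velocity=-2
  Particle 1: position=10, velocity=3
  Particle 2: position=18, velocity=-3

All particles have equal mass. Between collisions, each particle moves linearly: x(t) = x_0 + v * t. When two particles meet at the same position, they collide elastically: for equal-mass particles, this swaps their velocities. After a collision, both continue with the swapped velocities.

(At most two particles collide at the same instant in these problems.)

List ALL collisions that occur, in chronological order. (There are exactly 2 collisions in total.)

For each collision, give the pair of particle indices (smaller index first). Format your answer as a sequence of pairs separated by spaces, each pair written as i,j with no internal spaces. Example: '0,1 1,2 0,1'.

Collision at t=4/3: particles 1 and 2 swap velocities; positions: p0=19/3 p1=14 p2=14; velocities now: v0=-2 v1=-3 v2=3
Collision at t=9: particles 0 and 1 swap velocities; positions: p0=-9 p1=-9 p2=37; velocities now: v0=-3 v1=-2 v2=3

Answer: 1,2 0,1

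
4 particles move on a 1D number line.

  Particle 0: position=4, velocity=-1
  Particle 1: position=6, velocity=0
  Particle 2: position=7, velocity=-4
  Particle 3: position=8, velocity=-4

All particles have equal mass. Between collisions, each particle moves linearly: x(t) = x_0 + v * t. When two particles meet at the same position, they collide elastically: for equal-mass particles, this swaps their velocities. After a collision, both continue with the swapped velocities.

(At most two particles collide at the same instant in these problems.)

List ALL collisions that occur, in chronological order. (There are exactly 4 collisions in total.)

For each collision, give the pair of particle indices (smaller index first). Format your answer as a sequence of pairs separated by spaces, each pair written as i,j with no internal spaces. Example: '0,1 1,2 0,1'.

Answer: 1,2 2,3 0,1 1,2

Derivation:
Collision at t=1/4: particles 1 and 2 swap velocities; positions: p0=15/4 p1=6 p2=6 p3=7; velocities now: v0=-1 v1=-4 v2=0 v3=-4
Collision at t=1/2: particles 2 and 3 swap velocities; positions: p0=7/2 p1=5 p2=6 p3=6; velocities now: v0=-1 v1=-4 v2=-4 v3=0
Collision at t=1: particles 0 and 1 swap velocities; positions: p0=3 p1=3 p2=4 p3=6; velocities now: v0=-4 v1=-1 v2=-4 v3=0
Collision at t=4/3: particles 1 and 2 swap velocities; positions: p0=5/3 p1=8/3 p2=8/3 p3=6; velocities now: v0=-4 v1=-4 v2=-1 v3=0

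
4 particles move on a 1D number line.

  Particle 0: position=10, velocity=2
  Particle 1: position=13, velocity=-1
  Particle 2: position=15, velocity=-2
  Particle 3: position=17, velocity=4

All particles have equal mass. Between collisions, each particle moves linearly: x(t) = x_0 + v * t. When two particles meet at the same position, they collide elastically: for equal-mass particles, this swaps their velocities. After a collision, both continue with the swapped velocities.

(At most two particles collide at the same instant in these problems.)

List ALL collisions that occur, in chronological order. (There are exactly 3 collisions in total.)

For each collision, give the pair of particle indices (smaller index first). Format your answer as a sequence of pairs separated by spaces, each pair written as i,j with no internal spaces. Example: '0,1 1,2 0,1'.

Collision at t=1: particles 0 and 1 swap velocities; positions: p0=12 p1=12 p2=13 p3=21; velocities now: v0=-1 v1=2 v2=-2 v3=4
Collision at t=5/4: particles 1 and 2 swap velocities; positions: p0=47/4 p1=25/2 p2=25/2 p3=22; velocities now: v0=-1 v1=-2 v2=2 v3=4
Collision at t=2: particles 0 and 1 swap velocities; positions: p0=11 p1=11 p2=14 p3=25; velocities now: v0=-2 v1=-1 v2=2 v3=4

Answer: 0,1 1,2 0,1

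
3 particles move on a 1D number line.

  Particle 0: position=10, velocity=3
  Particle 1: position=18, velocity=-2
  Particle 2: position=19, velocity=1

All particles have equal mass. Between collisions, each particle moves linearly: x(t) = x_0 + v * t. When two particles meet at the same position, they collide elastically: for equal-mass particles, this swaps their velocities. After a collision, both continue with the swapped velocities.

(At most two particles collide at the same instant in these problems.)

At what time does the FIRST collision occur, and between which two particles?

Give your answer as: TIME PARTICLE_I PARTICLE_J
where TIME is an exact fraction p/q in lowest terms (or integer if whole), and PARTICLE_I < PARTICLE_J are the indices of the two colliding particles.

Pair (0,1): pos 10,18 vel 3,-2 -> gap=8, closing at 5/unit, collide at t=8/5
Pair (1,2): pos 18,19 vel -2,1 -> not approaching (rel speed -3 <= 0)
Earliest collision: t=8/5 between 0 and 1

Answer: 8/5 0 1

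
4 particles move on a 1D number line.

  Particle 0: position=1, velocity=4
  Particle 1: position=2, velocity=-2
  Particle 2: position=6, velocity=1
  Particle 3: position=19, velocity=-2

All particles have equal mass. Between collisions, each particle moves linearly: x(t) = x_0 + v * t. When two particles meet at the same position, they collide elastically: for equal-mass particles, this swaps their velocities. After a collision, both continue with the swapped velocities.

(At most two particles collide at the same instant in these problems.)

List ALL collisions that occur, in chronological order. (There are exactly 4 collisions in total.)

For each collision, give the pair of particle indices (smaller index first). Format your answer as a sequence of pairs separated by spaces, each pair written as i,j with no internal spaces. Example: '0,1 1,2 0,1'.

Answer: 0,1 1,2 2,3 1,2

Derivation:
Collision at t=1/6: particles 0 and 1 swap velocities; positions: p0=5/3 p1=5/3 p2=37/6 p3=56/3; velocities now: v0=-2 v1=4 v2=1 v3=-2
Collision at t=5/3: particles 1 and 2 swap velocities; positions: p0=-4/3 p1=23/3 p2=23/3 p3=47/3; velocities now: v0=-2 v1=1 v2=4 v3=-2
Collision at t=3: particles 2 and 3 swap velocities; positions: p0=-4 p1=9 p2=13 p3=13; velocities now: v0=-2 v1=1 v2=-2 v3=4
Collision at t=13/3: particles 1 and 2 swap velocities; positions: p0=-20/3 p1=31/3 p2=31/3 p3=55/3; velocities now: v0=-2 v1=-2 v2=1 v3=4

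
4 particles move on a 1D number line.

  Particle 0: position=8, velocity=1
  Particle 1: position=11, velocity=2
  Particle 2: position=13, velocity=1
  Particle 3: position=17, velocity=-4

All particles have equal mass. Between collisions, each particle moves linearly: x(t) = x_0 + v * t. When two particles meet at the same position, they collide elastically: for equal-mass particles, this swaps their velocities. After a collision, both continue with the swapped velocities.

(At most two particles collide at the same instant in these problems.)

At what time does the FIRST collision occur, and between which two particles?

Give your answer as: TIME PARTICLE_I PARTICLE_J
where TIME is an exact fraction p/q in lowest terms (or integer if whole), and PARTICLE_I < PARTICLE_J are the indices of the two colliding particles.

Pair (0,1): pos 8,11 vel 1,2 -> not approaching (rel speed -1 <= 0)
Pair (1,2): pos 11,13 vel 2,1 -> gap=2, closing at 1/unit, collide at t=2
Pair (2,3): pos 13,17 vel 1,-4 -> gap=4, closing at 5/unit, collide at t=4/5
Earliest collision: t=4/5 between 2 and 3

Answer: 4/5 2 3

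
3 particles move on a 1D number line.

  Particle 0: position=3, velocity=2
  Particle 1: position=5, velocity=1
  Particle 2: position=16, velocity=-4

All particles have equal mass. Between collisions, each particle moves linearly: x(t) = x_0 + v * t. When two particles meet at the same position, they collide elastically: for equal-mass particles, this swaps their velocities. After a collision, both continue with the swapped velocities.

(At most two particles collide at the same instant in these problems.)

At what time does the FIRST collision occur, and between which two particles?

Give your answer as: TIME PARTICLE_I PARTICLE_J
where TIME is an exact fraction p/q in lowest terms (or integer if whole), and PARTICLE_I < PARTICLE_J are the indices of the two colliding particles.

Pair (0,1): pos 3,5 vel 2,1 -> gap=2, closing at 1/unit, collide at t=2
Pair (1,2): pos 5,16 vel 1,-4 -> gap=11, closing at 5/unit, collide at t=11/5
Earliest collision: t=2 between 0 and 1

Answer: 2 0 1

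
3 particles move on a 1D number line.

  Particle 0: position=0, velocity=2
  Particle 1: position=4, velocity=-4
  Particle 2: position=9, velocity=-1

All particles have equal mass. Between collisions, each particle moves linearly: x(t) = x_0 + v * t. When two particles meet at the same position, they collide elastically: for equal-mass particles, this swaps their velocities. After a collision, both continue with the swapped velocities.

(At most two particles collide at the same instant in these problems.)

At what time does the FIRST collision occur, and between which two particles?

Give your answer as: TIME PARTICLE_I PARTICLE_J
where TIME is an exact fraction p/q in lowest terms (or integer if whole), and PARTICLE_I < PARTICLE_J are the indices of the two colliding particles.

Answer: 2/3 0 1

Derivation:
Pair (0,1): pos 0,4 vel 2,-4 -> gap=4, closing at 6/unit, collide at t=2/3
Pair (1,2): pos 4,9 vel -4,-1 -> not approaching (rel speed -3 <= 0)
Earliest collision: t=2/3 between 0 and 1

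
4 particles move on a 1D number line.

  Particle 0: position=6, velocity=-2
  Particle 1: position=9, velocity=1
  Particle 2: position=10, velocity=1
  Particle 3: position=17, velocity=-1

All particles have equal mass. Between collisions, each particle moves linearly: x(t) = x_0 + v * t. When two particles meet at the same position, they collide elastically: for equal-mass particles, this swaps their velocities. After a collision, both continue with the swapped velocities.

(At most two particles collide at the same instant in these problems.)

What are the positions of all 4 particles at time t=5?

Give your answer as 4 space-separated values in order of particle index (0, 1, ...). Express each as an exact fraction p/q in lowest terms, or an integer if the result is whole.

Answer: -4 12 14 15

Derivation:
Collision at t=7/2: particles 2 and 3 swap velocities; positions: p0=-1 p1=25/2 p2=27/2 p3=27/2; velocities now: v0=-2 v1=1 v2=-1 v3=1
Collision at t=4: particles 1 and 2 swap velocities; positions: p0=-2 p1=13 p2=13 p3=14; velocities now: v0=-2 v1=-1 v2=1 v3=1
Advance to t=5 (no further collisions before then); velocities: v0=-2 v1=-1 v2=1 v3=1; positions = -4 12 14 15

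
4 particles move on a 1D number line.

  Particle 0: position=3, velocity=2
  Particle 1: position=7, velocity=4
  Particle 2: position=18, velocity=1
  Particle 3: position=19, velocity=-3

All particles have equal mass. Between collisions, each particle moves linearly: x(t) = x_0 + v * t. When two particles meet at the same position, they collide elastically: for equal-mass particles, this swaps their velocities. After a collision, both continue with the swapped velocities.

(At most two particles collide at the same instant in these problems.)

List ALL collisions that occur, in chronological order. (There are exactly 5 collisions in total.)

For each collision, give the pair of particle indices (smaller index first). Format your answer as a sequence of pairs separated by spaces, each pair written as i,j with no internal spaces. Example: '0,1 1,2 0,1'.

Collision at t=1/4: particles 2 and 3 swap velocities; positions: p0=7/2 p1=8 p2=73/4 p3=73/4; velocities now: v0=2 v1=4 v2=-3 v3=1
Collision at t=12/7: particles 1 and 2 swap velocities; positions: p0=45/7 p1=97/7 p2=97/7 p3=138/7; velocities now: v0=2 v1=-3 v2=4 v3=1
Collision at t=16/5: particles 0 and 1 swap velocities; positions: p0=47/5 p1=47/5 p2=99/5 p3=106/5; velocities now: v0=-3 v1=2 v2=4 v3=1
Collision at t=11/3: particles 2 and 3 swap velocities; positions: p0=8 p1=31/3 p2=65/3 p3=65/3; velocities now: v0=-3 v1=2 v2=1 v3=4
Collision at t=15: particles 1 and 2 swap velocities; positions: p0=-26 p1=33 p2=33 p3=67; velocities now: v0=-3 v1=1 v2=2 v3=4

Answer: 2,3 1,2 0,1 2,3 1,2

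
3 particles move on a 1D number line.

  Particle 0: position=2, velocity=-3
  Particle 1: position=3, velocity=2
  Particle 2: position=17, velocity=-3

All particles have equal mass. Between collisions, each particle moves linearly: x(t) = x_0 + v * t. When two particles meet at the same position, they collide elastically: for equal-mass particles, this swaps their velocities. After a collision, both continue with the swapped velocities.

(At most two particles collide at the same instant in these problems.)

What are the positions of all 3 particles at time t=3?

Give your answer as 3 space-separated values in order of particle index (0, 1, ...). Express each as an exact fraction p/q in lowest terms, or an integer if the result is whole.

Answer: -7 8 9

Derivation:
Collision at t=14/5: particles 1 and 2 swap velocities; positions: p0=-32/5 p1=43/5 p2=43/5; velocities now: v0=-3 v1=-3 v2=2
Advance to t=3 (no further collisions before then); velocities: v0=-3 v1=-3 v2=2; positions = -7 8 9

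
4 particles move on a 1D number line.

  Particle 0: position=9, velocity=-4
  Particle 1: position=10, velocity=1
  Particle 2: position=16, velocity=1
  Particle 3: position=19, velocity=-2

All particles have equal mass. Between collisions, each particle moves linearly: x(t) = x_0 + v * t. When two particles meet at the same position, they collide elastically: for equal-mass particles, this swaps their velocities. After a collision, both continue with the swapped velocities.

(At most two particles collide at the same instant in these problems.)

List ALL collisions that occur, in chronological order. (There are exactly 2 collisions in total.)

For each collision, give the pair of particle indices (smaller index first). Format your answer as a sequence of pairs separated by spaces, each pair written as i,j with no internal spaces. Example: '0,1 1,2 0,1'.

Collision at t=1: particles 2 and 3 swap velocities; positions: p0=5 p1=11 p2=17 p3=17; velocities now: v0=-4 v1=1 v2=-2 v3=1
Collision at t=3: particles 1 and 2 swap velocities; positions: p0=-3 p1=13 p2=13 p3=19; velocities now: v0=-4 v1=-2 v2=1 v3=1

Answer: 2,3 1,2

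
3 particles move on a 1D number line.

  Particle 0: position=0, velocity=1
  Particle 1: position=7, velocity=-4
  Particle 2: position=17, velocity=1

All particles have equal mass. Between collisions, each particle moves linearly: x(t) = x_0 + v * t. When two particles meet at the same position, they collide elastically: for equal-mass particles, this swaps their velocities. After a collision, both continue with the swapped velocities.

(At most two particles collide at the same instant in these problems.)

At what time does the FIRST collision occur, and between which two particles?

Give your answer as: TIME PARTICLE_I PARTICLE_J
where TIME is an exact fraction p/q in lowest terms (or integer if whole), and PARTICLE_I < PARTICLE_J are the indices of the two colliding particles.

Pair (0,1): pos 0,7 vel 1,-4 -> gap=7, closing at 5/unit, collide at t=7/5
Pair (1,2): pos 7,17 vel -4,1 -> not approaching (rel speed -5 <= 0)
Earliest collision: t=7/5 between 0 and 1

Answer: 7/5 0 1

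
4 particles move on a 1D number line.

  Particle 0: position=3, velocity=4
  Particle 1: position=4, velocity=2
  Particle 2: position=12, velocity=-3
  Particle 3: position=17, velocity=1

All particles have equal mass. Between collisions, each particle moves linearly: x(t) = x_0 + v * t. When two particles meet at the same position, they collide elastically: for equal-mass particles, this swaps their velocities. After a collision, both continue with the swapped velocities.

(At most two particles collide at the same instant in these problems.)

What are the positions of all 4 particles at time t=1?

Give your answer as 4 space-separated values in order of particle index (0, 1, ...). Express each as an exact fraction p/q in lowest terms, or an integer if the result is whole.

Answer: 6 7 9 18

Derivation:
Collision at t=1/2: particles 0 and 1 swap velocities; positions: p0=5 p1=5 p2=21/2 p3=35/2; velocities now: v0=2 v1=4 v2=-3 v3=1
Advance to t=1 (no further collisions before then); velocities: v0=2 v1=4 v2=-3 v3=1; positions = 6 7 9 18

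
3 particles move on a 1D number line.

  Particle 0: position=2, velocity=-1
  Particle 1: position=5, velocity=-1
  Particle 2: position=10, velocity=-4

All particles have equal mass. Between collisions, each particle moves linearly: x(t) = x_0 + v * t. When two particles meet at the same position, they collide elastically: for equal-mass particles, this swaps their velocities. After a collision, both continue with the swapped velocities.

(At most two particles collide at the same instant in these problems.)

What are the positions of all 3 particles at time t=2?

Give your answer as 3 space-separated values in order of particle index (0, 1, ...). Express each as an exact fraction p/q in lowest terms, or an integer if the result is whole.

Collision at t=5/3: particles 1 and 2 swap velocities; positions: p0=1/3 p1=10/3 p2=10/3; velocities now: v0=-1 v1=-4 v2=-1
Advance to t=2 (no further collisions before then); velocities: v0=-1 v1=-4 v2=-1; positions = 0 2 3

Answer: 0 2 3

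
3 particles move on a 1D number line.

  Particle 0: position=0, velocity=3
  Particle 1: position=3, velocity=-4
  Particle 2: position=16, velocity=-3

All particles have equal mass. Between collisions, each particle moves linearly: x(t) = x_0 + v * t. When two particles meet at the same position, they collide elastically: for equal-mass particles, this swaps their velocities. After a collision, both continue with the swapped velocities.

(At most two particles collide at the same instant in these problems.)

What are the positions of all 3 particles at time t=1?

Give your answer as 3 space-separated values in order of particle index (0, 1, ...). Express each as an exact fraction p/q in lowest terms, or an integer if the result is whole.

Answer: -1 3 13

Derivation:
Collision at t=3/7: particles 0 and 1 swap velocities; positions: p0=9/7 p1=9/7 p2=103/7; velocities now: v0=-4 v1=3 v2=-3
Advance to t=1 (no further collisions before then); velocities: v0=-4 v1=3 v2=-3; positions = -1 3 13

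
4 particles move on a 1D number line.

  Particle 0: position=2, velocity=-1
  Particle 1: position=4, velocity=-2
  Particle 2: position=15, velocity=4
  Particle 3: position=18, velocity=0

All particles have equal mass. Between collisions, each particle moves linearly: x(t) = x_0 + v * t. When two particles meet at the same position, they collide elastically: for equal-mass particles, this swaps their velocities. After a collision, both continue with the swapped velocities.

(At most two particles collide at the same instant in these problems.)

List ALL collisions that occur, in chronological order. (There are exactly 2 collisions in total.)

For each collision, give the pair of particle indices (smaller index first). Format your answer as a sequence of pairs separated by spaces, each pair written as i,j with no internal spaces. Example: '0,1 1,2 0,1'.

Collision at t=3/4: particles 2 and 3 swap velocities; positions: p0=5/4 p1=5/2 p2=18 p3=18; velocities now: v0=-1 v1=-2 v2=0 v3=4
Collision at t=2: particles 0 and 1 swap velocities; positions: p0=0 p1=0 p2=18 p3=23; velocities now: v0=-2 v1=-1 v2=0 v3=4

Answer: 2,3 0,1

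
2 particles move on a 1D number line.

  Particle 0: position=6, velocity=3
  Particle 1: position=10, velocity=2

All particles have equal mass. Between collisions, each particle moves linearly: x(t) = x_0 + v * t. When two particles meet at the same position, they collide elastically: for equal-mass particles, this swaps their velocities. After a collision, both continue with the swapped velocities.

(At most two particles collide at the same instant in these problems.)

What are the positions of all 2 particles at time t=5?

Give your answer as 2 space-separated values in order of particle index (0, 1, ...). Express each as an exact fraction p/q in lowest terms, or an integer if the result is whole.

Answer: 20 21

Derivation:
Collision at t=4: particles 0 and 1 swap velocities; positions: p0=18 p1=18; velocities now: v0=2 v1=3
Advance to t=5 (no further collisions before then); velocities: v0=2 v1=3; positions = 20 21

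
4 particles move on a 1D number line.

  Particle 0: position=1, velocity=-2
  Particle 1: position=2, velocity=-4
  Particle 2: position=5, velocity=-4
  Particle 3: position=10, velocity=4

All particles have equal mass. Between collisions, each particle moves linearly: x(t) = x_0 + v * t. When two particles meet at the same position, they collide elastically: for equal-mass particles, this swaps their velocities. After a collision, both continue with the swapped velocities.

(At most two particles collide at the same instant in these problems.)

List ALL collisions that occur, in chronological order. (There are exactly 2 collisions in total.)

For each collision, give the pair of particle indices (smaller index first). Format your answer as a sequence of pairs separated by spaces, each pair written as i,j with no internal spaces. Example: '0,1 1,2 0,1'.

Collision at t=1/2: particles 0 and 1 swap velocities; positions: p0=0 p1=0 p2=3 p3=12; velocities now: v0=-4 v1=-2 v2=-4 v3=4
Collision at t=2: particles 1 and 2 swap velocities; positions: p0=-6 p1=-3 p2=-3 p3=18; velocities now: v0=-4 v1=-4 v2=-2 v3=4

Answer: 0,1 1,2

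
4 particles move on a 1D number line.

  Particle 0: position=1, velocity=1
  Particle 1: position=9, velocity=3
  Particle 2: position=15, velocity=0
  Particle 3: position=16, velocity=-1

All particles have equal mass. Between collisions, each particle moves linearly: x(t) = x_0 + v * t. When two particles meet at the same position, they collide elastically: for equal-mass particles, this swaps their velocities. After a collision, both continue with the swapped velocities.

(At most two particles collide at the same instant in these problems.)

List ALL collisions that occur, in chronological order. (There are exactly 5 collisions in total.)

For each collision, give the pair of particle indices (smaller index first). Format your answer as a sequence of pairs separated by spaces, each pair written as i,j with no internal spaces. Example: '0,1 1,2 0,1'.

Answer: 2,3 1,2 2,3 0,1 1,2

Derivation:
Collision at t=1: particles 2 and 3 swap velocities; positions: p0=2 p1=12 p2=15 p3=15; velocities now: v0=1 v1=3 v2=-1 v3=0
Collision at t=7/4: particles 1 and 2 swap velocities; positions: p0=11/4 p1=57/4 p2=57/4 p3=15; velocities now: v0=1 v1=-1 v2=3 v3=0
Collision at t=2: particles 2 and 3 swap velocities; positions: p0=3 p1=14 p2=15 p3=15; velocities now: v0=1 v1=-1 v2=0 v3=3
Collision at t=15/2: particles 0 and 1 swap velocities; positions: p0=17/2 p1=17/2 p2=15 p3=63/2; velocities now: v0=-1 v1=1 v2=0 v3=3
Collision at t=14: particles 1 and 2 swap velocities; positions: p0=2 p1=15 p2=15 p3=51; velocities now: v0=-1 v1=0 v2=1 v3=3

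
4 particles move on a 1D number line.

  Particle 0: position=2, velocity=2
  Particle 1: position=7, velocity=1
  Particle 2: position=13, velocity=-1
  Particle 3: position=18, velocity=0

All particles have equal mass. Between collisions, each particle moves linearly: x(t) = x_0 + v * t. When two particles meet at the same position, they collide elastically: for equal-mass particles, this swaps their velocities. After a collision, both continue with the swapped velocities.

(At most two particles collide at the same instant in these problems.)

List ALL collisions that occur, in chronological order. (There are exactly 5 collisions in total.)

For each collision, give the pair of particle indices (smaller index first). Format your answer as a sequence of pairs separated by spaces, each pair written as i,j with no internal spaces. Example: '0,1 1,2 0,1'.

Answer: 1,2 0,1 1,2 2,3 1,2

Derivation:
Collision at t=3: particles 1 and 2 swap velocities; positions: p0=8 p1=10 p2=10 p3=18; velocities now: v0=2 v1=-1 v2=1 v3=0
Collision at t=11/3: particles 0 and 1 swap velocities; positions: p0=28/3 p1=28/3 p2=32/3 p3=18; velocities now: v0=-1 v1=2 v2=1 v3=0
Collision at t=5: particles 1 and 2 swap velocities; positions: p0=8 p1=12 p2=12 p3=18; velocities now: v0=-1 v1=1 v2=2 v3=0
Collision at t=8: particles 2 and 3 swap velocities; positions: p0=5 p1=15 p2=18 p3=18; velocities now: v0=-1 v1=1 v2=0 v3=2
Collision at t=11: particles 1 and 2 swap velocities; positions: p0=2 p1=18 p2=18 p3=24; velocities now: v0=-1 v1=0 v2=1 v3=2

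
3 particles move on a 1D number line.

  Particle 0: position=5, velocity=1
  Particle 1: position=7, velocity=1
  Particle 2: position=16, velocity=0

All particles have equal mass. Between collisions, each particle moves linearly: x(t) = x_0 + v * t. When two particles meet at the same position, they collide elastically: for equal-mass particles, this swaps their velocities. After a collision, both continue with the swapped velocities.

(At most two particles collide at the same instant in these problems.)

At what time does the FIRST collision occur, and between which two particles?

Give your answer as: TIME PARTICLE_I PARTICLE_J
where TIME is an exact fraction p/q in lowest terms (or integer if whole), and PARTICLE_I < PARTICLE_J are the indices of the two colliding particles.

Pair (0,1): pos 5,7 vel 1,1 -> not approaching (rel speed 0 <= 0)
Pair (1,2): pos 7,16 vel 1,0 -> gap=9, closing at 1/unit, collide at t=9
Earliest collision: t=9 between 1 and 2

Answer: 9 1 2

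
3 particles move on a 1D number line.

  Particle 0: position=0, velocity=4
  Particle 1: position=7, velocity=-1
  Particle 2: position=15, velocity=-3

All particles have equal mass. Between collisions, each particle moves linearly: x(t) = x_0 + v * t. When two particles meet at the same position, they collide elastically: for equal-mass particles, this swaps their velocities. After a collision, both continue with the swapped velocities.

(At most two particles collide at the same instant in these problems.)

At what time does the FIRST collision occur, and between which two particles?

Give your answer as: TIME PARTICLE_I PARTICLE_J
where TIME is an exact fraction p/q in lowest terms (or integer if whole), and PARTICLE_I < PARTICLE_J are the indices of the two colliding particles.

Answer: 7/5 0 1

Derivation:
Pair (0,1): pos 0,7 vel 4,-1 -> gap=7, closing at 5/unit, collide at t=7/5
Pair (1,2): pos 7,15 vel -1,-3 -> gap=8, closing at 2/unit, collide at t=4
Earliest collision: t=7/5 between 0 and 1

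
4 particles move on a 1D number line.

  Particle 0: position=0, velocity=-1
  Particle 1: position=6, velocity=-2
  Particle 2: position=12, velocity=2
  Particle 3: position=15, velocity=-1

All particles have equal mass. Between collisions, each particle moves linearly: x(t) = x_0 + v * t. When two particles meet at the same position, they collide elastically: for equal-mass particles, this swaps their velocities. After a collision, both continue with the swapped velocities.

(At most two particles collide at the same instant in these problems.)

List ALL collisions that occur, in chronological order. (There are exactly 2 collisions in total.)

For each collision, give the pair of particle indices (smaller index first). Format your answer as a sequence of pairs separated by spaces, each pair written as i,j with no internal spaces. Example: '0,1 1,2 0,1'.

Answer: 2,3 0,1

Derivation:
Collision at t=1: particles 2 and 3 swap velocities; positions: p0=-1 p1=4 p2=14 p3=14; velocities now: v0=-1 v1=-2 v2=-1 v3=2
Collision at t=6: particles 0 and 1 swap velocities; positions: p0=-6 p1=-6 p2=9 p3=24; velocities now: v0=-2 v1=-1 v2=-1 v3=2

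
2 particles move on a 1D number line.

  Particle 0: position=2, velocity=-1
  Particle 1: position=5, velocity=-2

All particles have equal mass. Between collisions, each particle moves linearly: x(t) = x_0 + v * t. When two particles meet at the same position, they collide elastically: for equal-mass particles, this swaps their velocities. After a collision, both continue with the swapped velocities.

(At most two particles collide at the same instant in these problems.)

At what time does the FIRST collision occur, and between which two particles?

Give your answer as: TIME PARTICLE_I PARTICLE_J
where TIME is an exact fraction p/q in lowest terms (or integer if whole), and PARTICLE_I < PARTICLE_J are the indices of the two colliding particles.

Pair (0,1): pos 2,5 vel -1,-2 -> gap=3, closing at 1/unit, collide at t=3
Earliest collision: t=3 between 0 and 1

Answer: 3 0 1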